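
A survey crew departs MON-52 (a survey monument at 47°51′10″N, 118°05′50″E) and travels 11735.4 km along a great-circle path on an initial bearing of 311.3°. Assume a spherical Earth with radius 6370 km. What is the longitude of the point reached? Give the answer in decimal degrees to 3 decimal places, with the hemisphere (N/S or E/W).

13.890°W

MON-52: φ = +47.85278°, λ = +118.09722°
δ = d/R = 11735.4/6370 = 1.842292 rad
φ₂ = arcsin(sin φ₁ cos δ + cos φ₁ sin δ cos θ)
   = arcsin(0.74142·-0.26817 + 0.67104·0.96337·0.66000) = 13.16960°
λ₂ = λ₁ + atan2(sin θ sin δ cos φ₁, cos δ − sin φ₁ sin φ₂) = -13.88994°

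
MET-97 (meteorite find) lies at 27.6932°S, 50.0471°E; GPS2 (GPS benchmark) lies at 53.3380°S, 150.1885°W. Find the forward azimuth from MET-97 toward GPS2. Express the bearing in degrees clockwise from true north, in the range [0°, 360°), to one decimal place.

168.0°

Δλ = 159.7644°
y = sin Δλ · cos φ₂ = 0.206523
x = cos φ₁ sin φ₂ − sin φ₁ cos φ₂ cos Δλ = -0.970646
θ = atan2(y, x) = 167.9884° → 167.9884° (mod 360°)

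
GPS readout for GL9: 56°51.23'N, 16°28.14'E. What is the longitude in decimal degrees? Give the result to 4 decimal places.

16.4690°E

16° + 28.14′/60 = 16 + 0.46900 = 16.4690°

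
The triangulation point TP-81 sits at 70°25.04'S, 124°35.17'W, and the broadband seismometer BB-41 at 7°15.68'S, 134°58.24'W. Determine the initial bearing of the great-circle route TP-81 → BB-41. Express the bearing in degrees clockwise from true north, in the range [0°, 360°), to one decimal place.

348.5°

TP-81: φ = -70.41733°, λ = -124.58617°
BB-41: φ = -7.26133°, λ = -134.97067°
Δλ = -10.3845°
y = sin Δλ · cos φ₂ = -0.178807
x = cos φ₁ sin φ₂ − sin φ₁ cos φ₂ cos Δλ = 0.876931
θ = atan2(y, x) = -11.5247° → 348.4753° (mod 360°)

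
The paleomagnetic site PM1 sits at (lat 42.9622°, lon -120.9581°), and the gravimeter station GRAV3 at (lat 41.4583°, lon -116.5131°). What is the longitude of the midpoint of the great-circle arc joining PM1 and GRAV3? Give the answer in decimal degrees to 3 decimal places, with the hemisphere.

Bx = cos φ₂ cos Δλ = 0.747184,  By = cos φ₂ sin Δλ = 0.058083
φₘ = atan2(sin φ₁ + sin φ₂, √((cos φ₁ + Bx)² + By²)) = 42.23170°
λₘ = λ₁ + atan2(By, cos φ₁ + Bx) = -118.70913°

118.709°W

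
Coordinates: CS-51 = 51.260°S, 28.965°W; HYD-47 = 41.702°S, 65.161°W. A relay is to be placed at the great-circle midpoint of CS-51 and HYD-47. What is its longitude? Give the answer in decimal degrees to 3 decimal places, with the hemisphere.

Bx = cos φ₂ cos Δλ = 0.602519,  By = cos φ₂ sin Δλ = -0.440913
φₘ = atan2(sin φ₁ + sin φ₂, √((cos φ₁ + Bx)² + By²)) = -47.91832°
λₘ = λ₁ + atan2(By, cos φ₁ + Bx) = -48.71111°

48.711°W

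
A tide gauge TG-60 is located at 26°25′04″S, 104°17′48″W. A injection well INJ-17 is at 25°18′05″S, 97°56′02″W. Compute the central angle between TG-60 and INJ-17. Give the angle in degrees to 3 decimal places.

5.833°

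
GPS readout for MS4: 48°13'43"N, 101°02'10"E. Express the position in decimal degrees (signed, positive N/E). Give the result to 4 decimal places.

lat: 48.2286° N → +48.2286°
lon: 101.0361° E → +101.0361°

+48.2286°, +101.0361°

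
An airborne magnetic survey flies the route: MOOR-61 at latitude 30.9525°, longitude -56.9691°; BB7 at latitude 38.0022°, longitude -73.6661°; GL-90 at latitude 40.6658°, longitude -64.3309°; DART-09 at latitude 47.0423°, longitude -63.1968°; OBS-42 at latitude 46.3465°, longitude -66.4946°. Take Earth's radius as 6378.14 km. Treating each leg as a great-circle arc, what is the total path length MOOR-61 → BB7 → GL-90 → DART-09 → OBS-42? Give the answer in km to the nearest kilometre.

MOOR-61→BB7: c = 0.269336 rad, d = 1717.86 km
BB7→GL-90: c = 0.134237 rad, d = 856.18 km
GL-90→DART-09: c = 0.112199 rad, d = 715.62 km
DART-09→OBS-42: c = 0.041300 rad, d = 263.42 km
Total = 1717.86 + 856.18 + 715.62 + 263.42 = 3553.08 km

3553 km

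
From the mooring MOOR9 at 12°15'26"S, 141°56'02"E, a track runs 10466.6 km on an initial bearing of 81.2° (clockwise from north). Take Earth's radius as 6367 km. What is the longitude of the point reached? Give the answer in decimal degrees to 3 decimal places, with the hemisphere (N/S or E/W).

125.802°W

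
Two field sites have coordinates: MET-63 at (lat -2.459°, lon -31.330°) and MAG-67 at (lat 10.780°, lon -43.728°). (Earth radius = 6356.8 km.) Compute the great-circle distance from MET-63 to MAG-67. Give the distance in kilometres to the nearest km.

2008 km

Δφ = 13.2390°,  Δλ = -12.3980°
a = sin²(Δφ/2) + cos φ₁ cos φ₂ sin²(Δλ/2) = 0.024732
c = 2·arcsin(√a) = 0.315840 rad = 18.0963°
d = R·c = 6356.8 × 0.315840 = 2007.7 km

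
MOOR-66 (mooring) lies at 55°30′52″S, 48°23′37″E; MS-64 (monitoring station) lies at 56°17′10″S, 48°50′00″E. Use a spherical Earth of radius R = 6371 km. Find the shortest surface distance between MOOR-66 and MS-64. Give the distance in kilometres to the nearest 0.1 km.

90.1 km

MOOR-66: φ = -55.51444°, λ = +48.39361°
MS-64: φ = -56.28611°, λ = +48.83333°
Δφ = -0.7717°,  Δλ = 0.4397°
a = sin²(Δφ/2) + cos φ₁ cos φ₂ sin²(Δλ/2) = 0.000050
c = 2·arcsin(√a) = 0.014139 rad = 0.8101°
d = R·c = 6371 × 0.014139 = 90.1 km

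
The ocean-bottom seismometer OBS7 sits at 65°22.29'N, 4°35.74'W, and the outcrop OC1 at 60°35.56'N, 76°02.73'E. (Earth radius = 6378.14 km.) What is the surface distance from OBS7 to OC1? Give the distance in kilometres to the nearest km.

OBS7: φ = +65.37150°, λ = -4.59567°
OC1: φ = +60.59267°, λ = +76.04550°
Δφ = -4.7788°,  Δλ = 80.6412°
a = sin²(Δφ/2) + cos φ₁ cos φ₂ sin²(Δλ/2) = 0.087412
c = 2·arcsin(√a) = 0.600282 rad = 34.3936°
d = R·c = 6378.14 × 0.600282 = 3828.7 km

3829 km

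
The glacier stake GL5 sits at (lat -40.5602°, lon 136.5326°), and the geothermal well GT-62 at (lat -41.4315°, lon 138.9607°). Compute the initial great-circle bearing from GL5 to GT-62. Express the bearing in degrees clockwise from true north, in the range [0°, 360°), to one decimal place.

Δλ = 2.4281°
y = sin Δλ · cos φ₂ = 0.031764
x = cos φ₁ sin φ₂ − sin φ₁ cos φ₂ cos Δλ = -0.015644
θ = atan2(y, x) = 116.2212° → 116.2212° (mod 360°)

116.2°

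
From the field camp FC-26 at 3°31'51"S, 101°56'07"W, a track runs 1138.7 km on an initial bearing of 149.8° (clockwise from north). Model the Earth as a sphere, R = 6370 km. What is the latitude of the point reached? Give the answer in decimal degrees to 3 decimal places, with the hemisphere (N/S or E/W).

FC-26: φ = -3.53083°, λ = -101.93528°
δ = d/R = 1138.7/6370 = 0.178760 rad
φ₂ = arcsin(sin φ₁ cos δ + cos φ₁ sin δ cos θ)
   = arcsin(-0.06159·0.98406 + 0.99810·0.17781·-0.86427) = -12.35620°
λ₂ = λ₁ + atan2(sin θ sin δ cos φ₁, cos δ − sin φ₁ sin φ₂) = -96.68177°

12.356°S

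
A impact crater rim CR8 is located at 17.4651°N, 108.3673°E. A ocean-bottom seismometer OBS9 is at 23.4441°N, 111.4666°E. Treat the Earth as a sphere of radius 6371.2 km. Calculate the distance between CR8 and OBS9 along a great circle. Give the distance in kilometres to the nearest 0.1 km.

739.0 km

Δφ = 5.9790°,  Δλ = 3.0993°
a = sin²(Δφ/2) + cos φ₁ cos φ₂ sin²(Δλ/2) = 0.003360
c = 2·arcsin(√a) = 0.115995 rad = 6.6460°
d = R·c = 6371.2 × 0.115995 = 739.0 km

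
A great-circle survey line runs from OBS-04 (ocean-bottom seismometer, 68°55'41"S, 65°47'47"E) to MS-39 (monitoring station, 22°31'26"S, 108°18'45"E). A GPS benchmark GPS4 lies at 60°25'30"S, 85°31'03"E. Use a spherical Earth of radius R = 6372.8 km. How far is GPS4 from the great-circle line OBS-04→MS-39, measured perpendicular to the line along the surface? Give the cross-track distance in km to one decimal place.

59.4 km

OBS-04: φ = -68.92806°, λ = +65.79639°
MS-39: φ = -22.52389°, λ = +108.31250°
GPS4: φ = -60.42500°, λ = +85.51750°
δ₁₃ = central angle OBS-04→GPS4 = 0.207254 rad  (haversine)
θ₁₃ = bearing OBS-04→GPS4 = 54.035°,  θ₁₂ = bearing OBS-04→MS-39 = 51.441°
dₓₜ = R·arcsin(sin δ₁₃ · sin(θ₁₃ − θ₁₂)) = 6372.8·arcsin(0.20577·sin(2.594°)) = 59.360 km
|dₓₜ| = 59.360 km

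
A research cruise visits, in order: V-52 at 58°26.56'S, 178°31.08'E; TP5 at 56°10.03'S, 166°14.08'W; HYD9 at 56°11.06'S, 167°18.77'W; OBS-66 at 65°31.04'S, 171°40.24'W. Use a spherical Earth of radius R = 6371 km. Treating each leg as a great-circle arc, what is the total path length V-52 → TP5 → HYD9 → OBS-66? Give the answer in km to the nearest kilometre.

2078 km

V-52: φ = -58.44267°, λ = +178.51800°
TP5: φ = -56.16717°, λ = -166.23467°
HYD9: φ = -56.18433°, λ = -167.31283°
OBS-66: φ = -65.51733°, λ = -171.67067°
V-52→TP5: c = 0.148768 rad, d = 947.80 km
TP5→HYD9: c = 0.010479 rad, d = 66.76 km
HYD9→OBS-66: c = 0.166953 rad, d = 1063.66 km
Total = 947.80 + 66.76 + 1063.66 = 2078.22 km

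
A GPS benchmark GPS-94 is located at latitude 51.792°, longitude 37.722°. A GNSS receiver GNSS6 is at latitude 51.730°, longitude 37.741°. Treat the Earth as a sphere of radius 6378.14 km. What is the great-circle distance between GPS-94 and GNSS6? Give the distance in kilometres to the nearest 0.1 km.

7.0 km

Δφ = -0.0620°,  Δλ = 0.0190°
a = sin²(Δφ/2) + cos φ₁ cos φ₂ sin²(Δλ/2) = 0.000000
c = 2·arcsin(√a) = 0.001101 rad = 0.0631°
d = R·c = 6378.14 × 0.001101 = 7.0 km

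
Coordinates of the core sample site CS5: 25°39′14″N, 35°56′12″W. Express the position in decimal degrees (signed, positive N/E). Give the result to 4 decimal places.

lat: 25.6539° N → +25.6539°
lon: 35.9367° W → -35.9367°

+25.6539°, -35.9367°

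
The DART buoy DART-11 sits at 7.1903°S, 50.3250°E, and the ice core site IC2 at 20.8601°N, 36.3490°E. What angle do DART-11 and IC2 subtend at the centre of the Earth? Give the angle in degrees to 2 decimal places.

Δφ = 28.0504°,  Δλ = -13.9760°
a = sin²(Δφ/2) + cos φ₁ cos φ₂ sin²(Δλ/2) = 0.072455
c = 2·arcsin(√a) = 0.545073 rad = 31.2304°

31.23°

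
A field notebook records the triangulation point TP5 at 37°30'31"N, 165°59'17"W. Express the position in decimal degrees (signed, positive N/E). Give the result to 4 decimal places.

+37.5086°, -165.9881°

lat: 37.5086° N → +37.5086°
lon: 165.9881° W → -165.9881°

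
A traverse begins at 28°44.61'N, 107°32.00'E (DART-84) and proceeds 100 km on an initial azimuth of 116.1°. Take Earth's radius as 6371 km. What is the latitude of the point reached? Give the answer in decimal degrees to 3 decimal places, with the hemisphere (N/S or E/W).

DART-84: φ = +28.74350°, λ = +107.53333°
δ = d/R = 100/6371 = 0.015696 rad
φ₂ = arcsin(sin φ₁ cos δ + cos φ₁ sin δ cos θ)
   = arcsin(0.48089·0.99988 + 0.87678·0.01570·-0.43994) = 28.34476°
λ₂ = λ₁ + atan2(sin θ sin δ cos φ₁, cos δ − sin φ₁ sin φ₂) = 108.45097°

28.345°N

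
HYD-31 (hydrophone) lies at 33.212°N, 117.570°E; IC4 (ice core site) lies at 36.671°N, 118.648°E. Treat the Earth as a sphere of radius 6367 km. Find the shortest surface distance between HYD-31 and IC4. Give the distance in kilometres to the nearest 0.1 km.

396.7 km

Δφ = 3.4590°,  Δλ = 1.0780°
a = sin²(Δφ/2) + cos φ₁ cos φ₂ sin²(Δλ/2) = 0.000970
c = 2·arcsin(√a) = 0.062308 rad = 3.5700°
d = R·c = 6367 × 0.062308 = 396.7 km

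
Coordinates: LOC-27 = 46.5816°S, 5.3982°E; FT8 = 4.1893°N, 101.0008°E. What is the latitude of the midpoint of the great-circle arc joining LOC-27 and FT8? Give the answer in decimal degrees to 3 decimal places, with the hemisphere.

29.501°S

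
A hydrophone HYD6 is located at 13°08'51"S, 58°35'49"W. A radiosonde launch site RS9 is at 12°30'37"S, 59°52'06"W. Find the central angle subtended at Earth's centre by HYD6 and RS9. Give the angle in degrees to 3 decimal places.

1.394°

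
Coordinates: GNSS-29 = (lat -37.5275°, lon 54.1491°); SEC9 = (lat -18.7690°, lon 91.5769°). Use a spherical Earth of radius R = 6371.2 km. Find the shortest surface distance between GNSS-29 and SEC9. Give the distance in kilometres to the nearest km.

4181 km

Δφ = 18.7585°,  Δλ = 37.4278°
a = sin²(Δφ/2) + cos φ₁ cos φ₂ sin²(Δλ/2) = 0.103855
c = 2·arcsin(√a) = 0.656244 rad = 37.6000°
d = R·c = 6371.2 × 0.656244 = 4181.1 km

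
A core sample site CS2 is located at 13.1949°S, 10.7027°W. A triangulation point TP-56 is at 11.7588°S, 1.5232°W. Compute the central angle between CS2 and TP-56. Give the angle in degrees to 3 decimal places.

Δφ = 1.4361°,  Δλ = 9.1795°
a = sin²(Δφ/2) + cos φ₁ cos φ₂ sin²(Δλ/2) = 0.006260
c = 2·arcsin(√a) = 0.158412 rad = 9.0763°

9.076°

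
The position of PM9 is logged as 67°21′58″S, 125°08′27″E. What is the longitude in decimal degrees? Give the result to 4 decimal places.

125.1408°E

125° + 8′/60 + 27″/3600 = 125 + 0.13333 + 0.00750 = 125.1408°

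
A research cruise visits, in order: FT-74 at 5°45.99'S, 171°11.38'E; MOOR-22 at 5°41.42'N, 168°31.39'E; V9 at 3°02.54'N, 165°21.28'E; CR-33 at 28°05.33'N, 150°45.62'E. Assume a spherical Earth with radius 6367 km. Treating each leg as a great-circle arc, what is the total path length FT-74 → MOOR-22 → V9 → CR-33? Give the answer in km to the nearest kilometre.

4949 km

FT-74: φ = -5.76650°, λ = +171.18967°
MOOR-22: φ = +5.69033°, λ = +168.52317°
V9: φ = +3.04233°, λ = +165.35467°
CR-33: φ = +28.08883°, λ = +150.76033°
FT-74→MOOR-22: c = 0.205286 rad, d = 1307.06 km
MOOR-22→V9: c = 0.071943 rad, d = 458.06 km
V9→CR-33: c = 0.500091 rad, d = 3184.08 km
Total = 1307.06 + 458.06 + 3184.08 = 4949.20 km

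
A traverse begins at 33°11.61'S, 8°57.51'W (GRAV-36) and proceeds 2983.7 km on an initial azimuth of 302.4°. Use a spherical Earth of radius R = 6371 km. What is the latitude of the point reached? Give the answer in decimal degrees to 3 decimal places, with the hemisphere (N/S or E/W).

16.626°S

GRAV-36: φ = -33.19350°, λ = -8.95850°
δ = d/R = 2983.7/6371 = 0.468325 rad
φ₂ = arcsin(sin φ₁ cos δ + cos φ₁ sin δ cos θ)
   = arcsin(-0.54747·0.89233 + 0.83683·0.45139·0.53583) = -16.62570°
λ₂ = λ₁ + atan2(sin θ sin δ cos φ₁, cos δ − sin φ₁ sin φ₂) = -32.39619°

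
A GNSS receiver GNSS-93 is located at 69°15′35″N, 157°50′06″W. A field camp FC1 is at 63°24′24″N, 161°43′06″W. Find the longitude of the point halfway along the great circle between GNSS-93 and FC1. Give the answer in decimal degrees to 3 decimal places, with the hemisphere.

160.003°W

GNSS-93: φ = +69.25972°, λ = -157.83500°
FC1: φ = +63.40667°, λ = -161.71833°
Bx = cos φ₂ cos Δλ = 0.446627,  By = cos φ₂ sin Δλ = -0.030317
φₘ = atan2(sin φ₁ + sin φ₂, √((cos φ₁ + Bx)² + By²)) = 66.34513°
λₘ = λ₁ + atan2(By, cos φ₁ + Bx) = -160.00323°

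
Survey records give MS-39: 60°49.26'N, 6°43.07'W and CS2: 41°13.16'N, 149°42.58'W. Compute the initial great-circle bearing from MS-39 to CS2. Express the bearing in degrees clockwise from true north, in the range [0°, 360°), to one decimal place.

331.8°

MS-39: φ = +60.82100°, λ = -6.71783°
CS2: φ = +41.21933°, λ = -149.70967°
Δλ = -142.9918°
y = sin Δλ · cos φ₂ = -0.452766
x = cos φ₁ sin φ₂ − sin φ₁ cos φ₂ cos Δλ = 0.845701
θ = atan2(y, x) = -28.1635° → 331.8365° (mod 360°)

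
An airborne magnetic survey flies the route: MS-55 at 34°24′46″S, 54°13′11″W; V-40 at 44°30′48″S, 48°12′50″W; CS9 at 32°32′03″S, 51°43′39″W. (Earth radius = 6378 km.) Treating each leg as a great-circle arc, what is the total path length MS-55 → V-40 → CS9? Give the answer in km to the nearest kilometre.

2604 km

MS-55: φ = -34.41278°, λ = -54.21972°
V-40: φ = -44.51333°, λ = -48.21389°
CS9: φ = -32.53417°, λ = -51.72750°
MS-55→V-40: c = 0.193836 rad, d = 1236.29 km
V-40→CS9: c = 0.214452 rad, d = 1367.78 km
Total = 1236.29 + 1367.78 = 2604.06 km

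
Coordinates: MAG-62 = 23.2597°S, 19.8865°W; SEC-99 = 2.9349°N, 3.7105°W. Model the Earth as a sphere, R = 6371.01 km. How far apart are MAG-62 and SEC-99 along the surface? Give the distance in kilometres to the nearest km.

Δφ = 26.1946°,  Δλ = 16.1760°
a = sin²(Δφ/2) + cos φ₁ cos φ₂ sin²(Δλ/2) = 0.069512
c = 2·arcsin(√a) = 0.533611 rad = 30.5737°
d = R·c = 6371.01 × 0.533611 = 3399.6 km

3400 km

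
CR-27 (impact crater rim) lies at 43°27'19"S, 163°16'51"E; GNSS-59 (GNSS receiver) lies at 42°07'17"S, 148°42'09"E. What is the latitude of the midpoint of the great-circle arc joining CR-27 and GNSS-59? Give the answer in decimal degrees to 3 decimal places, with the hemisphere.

43.020°S

CR-27: φ = -43.45528°, λ = +163.28083°
GNSS-59: φ = -42.12139°, λ = +148.70250°
Bx = cos φ₂ cos Δλ = 0.717845,  By = cos φ₂ sin Δλ = -0.186695
φₘ = atan2(sin φ₁ + sin φ₂, √((cos φ₁ + Bx)² + By²)) = -43.02014°
λₘ = λ₁ + atan2(By, cos φ₁ + Bx) = 155.91270°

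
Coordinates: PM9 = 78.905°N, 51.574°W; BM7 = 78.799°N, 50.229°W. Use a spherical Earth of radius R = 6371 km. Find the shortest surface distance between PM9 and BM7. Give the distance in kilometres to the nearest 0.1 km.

Δφ = -0.1060°,  Δλ = 1.3450°
a = sin²(Δφ/2) + cos φ₁ cos φ₂ sin²(Δλ/2) = 0.000006
c = 2·arcsin(√a) = 0.004901 rad = 0.2808°
d = R·c = 6371 × 0.004901 = 31.2 km

31.2 km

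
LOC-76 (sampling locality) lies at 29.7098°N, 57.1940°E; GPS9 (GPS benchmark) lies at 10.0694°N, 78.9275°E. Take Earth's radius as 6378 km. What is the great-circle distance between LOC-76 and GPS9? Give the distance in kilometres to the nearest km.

Δφ = -19.6404°,  Δλ = 21.7335°
a = sin²(Δφ/2) + cos φ₁ cos φ₂ sin²(Δλ/2) = 0.059484
c = 2·arcsin(√a) = 0.492757 rad = 28.2329°
d = R·c = 6378 × 0.492757 = 3142.8 km

3143 km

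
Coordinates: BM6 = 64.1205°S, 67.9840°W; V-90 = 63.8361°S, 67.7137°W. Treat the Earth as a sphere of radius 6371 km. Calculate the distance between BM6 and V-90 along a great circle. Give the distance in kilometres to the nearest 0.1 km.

34.3 km

Δφ = 0.2844°,  Δλ = 0.2703°
a = sin²(Δφ/2) + cos φ₁ cos φ₂ sin²(Δλ/2) = 0.000007
c = 2·arcsin(√a) = 0.005378 rad = 0.3081°
d = R·c = 6371 × 0.005378 = 34.3 km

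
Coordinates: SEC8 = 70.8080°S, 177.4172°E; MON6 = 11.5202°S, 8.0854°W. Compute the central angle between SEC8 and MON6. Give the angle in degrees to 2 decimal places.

Δφ = 59.2878°,  Δλ = 174.4974°
a = sin²(Δφ/2) + cos φ₁ cos φ₂ sin²(Δλ/2) = 0.566007
c = 2·arcsin(√a) = 1.703197 rad = 97.5860°

97.59°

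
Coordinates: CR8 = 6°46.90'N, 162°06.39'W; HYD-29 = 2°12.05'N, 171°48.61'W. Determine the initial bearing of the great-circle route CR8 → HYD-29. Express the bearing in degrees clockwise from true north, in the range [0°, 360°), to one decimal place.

CR8: φ = +6.78167°, λ = -162.10650°
HYD-29: φ = +2.20083°, λ = -171.81017°
Δλ = -9.7037°
y = sin Δλ · cos φ₂ = -0.168428
x = cos φ₁ sin φ₂ − sin φ₁ cos φ₂ cos Δλ = -0.078177
θ = atan2(y, x) = -114.8987° → 245.1013° (mod 360°)

245.1°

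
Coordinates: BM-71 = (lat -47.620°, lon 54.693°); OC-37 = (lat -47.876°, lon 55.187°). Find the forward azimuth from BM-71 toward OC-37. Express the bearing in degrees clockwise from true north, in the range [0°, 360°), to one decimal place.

Δλ = 0.4940°
y = sin Δλ · cos φ₂ = 0.005783
x = cos φ₁ sin φ₂ − sin φ₁ cos φ₂ cos Δλ = -0.004486
θ = atan2(y, x) = 127.8044° → 127.8044° (mod 360°)

127.8°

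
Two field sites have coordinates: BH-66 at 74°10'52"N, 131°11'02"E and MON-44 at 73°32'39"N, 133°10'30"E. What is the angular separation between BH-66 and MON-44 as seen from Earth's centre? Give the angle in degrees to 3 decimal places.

0.844°

BH-66: φ = +74.18111°, λ = +131.18389°
MON-44: φ = +73.54417°, λ = +133.17500°
Δφ = -0.6369°,  Δλ = 1.9911°
a = sin²(Δφ/2) + cos φ₁ cos φ₂ sin²(Δλ/2) = 0.000054
c = 2·arcsin(√a) = 0.014725 rad = 0.8437°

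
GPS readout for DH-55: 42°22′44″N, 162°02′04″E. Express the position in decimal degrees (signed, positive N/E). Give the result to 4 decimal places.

lat: 42.3789° N → +42.3789°
lon: 162.0344° E → +162.0344°

+42.3789°, +162.0344°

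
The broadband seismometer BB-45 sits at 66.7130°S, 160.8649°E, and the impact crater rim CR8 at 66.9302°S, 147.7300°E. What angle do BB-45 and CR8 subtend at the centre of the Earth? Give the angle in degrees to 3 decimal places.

5.165°

Δφ = -0.2172°,  Δλ = -13.1349°
a = sin²(Δφ/2) + cos φ₁ cos φ₂ sin²(Δλ/2) = 0.002030
c = 2·arcsin(√a) = 0.090142 rad = 5.1648°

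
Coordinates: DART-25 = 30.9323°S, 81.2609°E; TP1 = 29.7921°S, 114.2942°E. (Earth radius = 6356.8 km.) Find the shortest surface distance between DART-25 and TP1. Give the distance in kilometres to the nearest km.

Δφ = 1.1402°,  Δλ = 33.0333°
a = sin²(Δφ/2) + cos φ₁ cos φ₂ sin²(Δλ/2) = 0.060264
c = 2·arcsin(√a) = 0.496046 rad = 28.4213°
d = R·c = 6356.8 × 0.496046 = 3153.3 km

3153 km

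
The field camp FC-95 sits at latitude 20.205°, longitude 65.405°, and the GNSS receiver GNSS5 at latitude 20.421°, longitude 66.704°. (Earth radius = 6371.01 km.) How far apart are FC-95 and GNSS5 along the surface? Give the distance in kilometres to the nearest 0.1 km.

137.6 km

Δφ = 0.2160°,  Δλ = 1.2990°
a = sin²(Δφ/2) + cos φ₁ cos φ₂ sin²(Δλ/2) = 0.000117
c = 2·arcsin(√a) = 0.021593 rad = 1.2372°
d = R·c = 6371.01 × 0.021593 = 137.6 km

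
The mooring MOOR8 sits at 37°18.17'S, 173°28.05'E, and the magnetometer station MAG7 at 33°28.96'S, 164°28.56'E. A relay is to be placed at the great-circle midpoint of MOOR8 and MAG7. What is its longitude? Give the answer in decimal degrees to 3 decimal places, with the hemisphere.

MOOR8: φ = -37.30283°, λ = +173.46750°
MAG7: φ = -33.48267°, λ = +164.47600°
Bx = cos φ₂ cos Δλ = 0.823804,  By = cos φ₂ sin Δλ = -0.130352
φₘ = atan2(sin φ₁ + sin φ₂, √((cos φ₁ + Bx)² + By²)) = -35.47611°
λₘ = λ₁ + atan2(By, cos φ₁ + Bx) = 168.86501°

168.865°E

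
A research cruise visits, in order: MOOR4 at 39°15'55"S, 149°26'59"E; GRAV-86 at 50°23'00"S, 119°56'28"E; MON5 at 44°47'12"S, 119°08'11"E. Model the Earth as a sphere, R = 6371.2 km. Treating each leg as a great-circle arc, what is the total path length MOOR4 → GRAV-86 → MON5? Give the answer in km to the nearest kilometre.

3236 km

MOOR4: φ = -39.26528°, λ = +149.44972°
GRAV-86: φ = -50.38333°, λ = +119.94111°
MON5: φ = -44.78667°, λ = +119.13639°
MOOR4→GRAV-86: c = 0.409821 rad, d = 2611.05 km
GRAV-86→MON5: c = 0.098137 rad, d = 625.25 km
Total = 2611.05 + 625.25 = 3236.30 km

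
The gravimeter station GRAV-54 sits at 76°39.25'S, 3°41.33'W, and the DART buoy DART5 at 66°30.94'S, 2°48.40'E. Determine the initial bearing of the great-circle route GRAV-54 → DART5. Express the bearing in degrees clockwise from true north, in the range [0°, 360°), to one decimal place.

GRAV-54: φ = -76.65417°, λ = -3.68883°
DART5: φ = -66.51567°, λ = +2.80667°
Δλ = 6.4955°
y = sin Δλ · cos φ₂ = 0.045080
x = cos φ₁ sin φ₂ − sin φ₁ cos φ₂ cos Δλ = 0.173539
θ = atan2(y, x) = 14.5618° → 14.5618° (mod 360°)

14.6°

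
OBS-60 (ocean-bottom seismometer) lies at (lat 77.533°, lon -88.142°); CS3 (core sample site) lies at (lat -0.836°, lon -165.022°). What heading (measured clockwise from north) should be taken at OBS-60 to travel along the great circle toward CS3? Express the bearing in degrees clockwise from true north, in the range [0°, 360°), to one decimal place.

Δλ = -76.8800°
y = sin Δλ · cos φ₂ = -0.973793
x = cos φ₁ sin φ₂ − sin φ₁ cos φ₂ cos Δλ = -0.224765
θ = atan2(y, x) = -102.9971° → 257.0029° (mod 360°)

257.0°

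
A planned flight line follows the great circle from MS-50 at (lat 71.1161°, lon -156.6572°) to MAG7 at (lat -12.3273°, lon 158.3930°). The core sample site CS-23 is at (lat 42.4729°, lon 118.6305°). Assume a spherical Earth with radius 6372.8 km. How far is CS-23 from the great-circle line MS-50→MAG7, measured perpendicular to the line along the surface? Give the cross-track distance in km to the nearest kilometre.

δ₁₃ = central angle MS-50→CS-23 = 0.848782 rad  (haversine)
θ₁₃ = bearing MS-50→CS-23 = 281.859°,  θ₁₂ = bearing MS-50→MAG7 = 223.659°
dₓₜ = R·arcsin(sin δ₁₃ · sin(θ₁₃ − θ₁₂)) = 6372.8·arcsin(0.75048·sin(58.200°)) = 4407.893 km
|dₓₜ| = 4407.893 km

4408 km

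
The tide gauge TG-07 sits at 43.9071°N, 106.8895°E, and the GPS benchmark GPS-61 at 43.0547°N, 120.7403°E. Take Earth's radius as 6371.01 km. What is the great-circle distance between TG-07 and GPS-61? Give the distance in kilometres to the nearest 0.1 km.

1120.2 km

Δφ = -0.8524°,  Δλ = 13.8508°
a = sin²(Δφ/2) + cos φ₁ cos φ₂ sin²(Δλ/2) = 0.007709
c = 2·arcsin(√a) = 0.175831 rad = 10.0744°
d = R·c = 6371.01 × 0.175831 = 1120.2 km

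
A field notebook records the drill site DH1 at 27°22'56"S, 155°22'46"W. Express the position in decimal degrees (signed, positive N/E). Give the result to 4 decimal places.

lat: 27.3822° S → -27.3822°
lon: 155.3794° W → -155.3794°

-27.3822°, -155.3794°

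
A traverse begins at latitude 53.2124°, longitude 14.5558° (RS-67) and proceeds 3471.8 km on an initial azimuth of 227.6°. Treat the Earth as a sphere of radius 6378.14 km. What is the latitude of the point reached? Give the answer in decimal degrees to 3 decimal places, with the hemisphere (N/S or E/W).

28.425°N

δ = d/R = 3471.8/6378.14 = 0.544328 rad
φ₂ = arcsin(sin φ₁ cos δ + cos φ₁ sin δ cos θ)
   = arcsin(0.80086·0.85548 + 0.59885·0.51784·-0.67430) = 28.42504°
λ₂ = λ₁ + atan2(sin θ sin δ cos φ₁, cos δ − sin φ₁ sin φ₂) = -11.21846°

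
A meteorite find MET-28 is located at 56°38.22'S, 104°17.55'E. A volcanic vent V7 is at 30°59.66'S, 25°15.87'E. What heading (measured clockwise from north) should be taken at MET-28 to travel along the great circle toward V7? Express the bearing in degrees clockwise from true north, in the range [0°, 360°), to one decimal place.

MET-28: φ = -56.63700°, λ = +104.29250°
V7: φ = -30.99433°, λ = +25.26450°
Δλ = -79.0280°
y = sin Δλ · cos φ₂ = -0.841549
x = cos φ₁ sin φ₂ − sin φ₁ cos φ₂ cos Δλ = -0.146928
θ = atan2(y, x) = -99.9036° → 260.0964° (mod 360°)

260.1°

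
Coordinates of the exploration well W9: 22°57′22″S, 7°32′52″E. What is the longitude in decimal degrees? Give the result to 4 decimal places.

7.5478°E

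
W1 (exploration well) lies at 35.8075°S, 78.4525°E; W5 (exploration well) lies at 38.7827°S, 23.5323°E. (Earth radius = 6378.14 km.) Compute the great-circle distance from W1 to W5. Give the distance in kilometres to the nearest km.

Δφ = -2.9752°,  Δλ = -54.9202°
a = sin²(Δφ/2) + cos φ₁ cos φ₂ sin²(Δλ/2) = 0.135103
c = 2·arcsin(√a) = 0.752776 rad = 43.1309°
d = R·c = 6378.14 × 0.752776 = 4801.3 km

4801 km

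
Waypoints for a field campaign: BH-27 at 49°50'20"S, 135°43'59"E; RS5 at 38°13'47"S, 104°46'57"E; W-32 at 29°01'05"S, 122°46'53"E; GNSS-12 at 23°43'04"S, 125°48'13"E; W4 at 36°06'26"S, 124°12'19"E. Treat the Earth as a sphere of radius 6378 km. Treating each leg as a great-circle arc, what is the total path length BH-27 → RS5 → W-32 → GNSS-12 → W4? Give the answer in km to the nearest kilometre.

BH-27: φ = -49.83889°, λ = +135.73306°
RS5: φ = -38.22972°, λ = +104.78250°
W-32: φ = -29.01806°, λ = +122.78139°
GNSS-12: φ = -23.71778°, λ = +125.80361°
W4: φ = -36.10722°, λ = +124.20528°
BH-27→RS5: c = 0.433727 rad, d = 2766.31 km
RS5→W-32: c = 0.306195 rad, d = 1952.91 km
W-32→GNSS-12: c = 0.103866 rad, d = 662.46 km
GNSS-12→W4: c = 0.217574 rad, d = 1387.69 km
Total = 2766.31 + 1952.91 + 662.46 + 1387.69 = 6769.37 km

6769 km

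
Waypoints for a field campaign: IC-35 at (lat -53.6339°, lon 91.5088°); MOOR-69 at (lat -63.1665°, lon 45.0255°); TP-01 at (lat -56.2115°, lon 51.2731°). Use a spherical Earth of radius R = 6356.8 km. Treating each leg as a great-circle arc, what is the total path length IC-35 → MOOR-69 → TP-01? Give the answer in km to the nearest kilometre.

IC-35→MOOR-69: c = 0.444479 rad, d = 2825.46 km
MOOR-69→TP-01: c = 0.133135 rad, d = 846.31 km
Total = 2825.46 + 846.31 = 3671.77 km

3672 km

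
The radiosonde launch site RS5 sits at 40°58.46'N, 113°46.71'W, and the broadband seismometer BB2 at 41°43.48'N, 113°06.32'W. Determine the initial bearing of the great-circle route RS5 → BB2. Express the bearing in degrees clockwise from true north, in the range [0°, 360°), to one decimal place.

33.7°

RS5: φ = +40.97433°, λ = -113.77850°
BB2: φ = +41.72467°, λ = -113.10533°
Δλ = 0.6732°
y = sin Δλ · cos φ₂ = 0.008769
x = cos φ₁ sin φ₂ − sin φ₁ cos φ₂ cos Δλ = 0.013129
θ = atan2(y, x) = 33.7380° → 33.7380° (mod 360°)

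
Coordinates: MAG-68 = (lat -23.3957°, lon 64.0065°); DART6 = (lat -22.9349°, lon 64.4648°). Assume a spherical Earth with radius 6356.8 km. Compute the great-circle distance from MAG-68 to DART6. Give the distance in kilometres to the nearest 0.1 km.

Δφ = 0.4608°,  Δλ = 0.4583°
a = sin²(Δφ/2) + cos φ₁ cos φ₂ sin²(Δλ/2) = 0.000030
c = 2·arcsin(√a) = 0.010898 rad = 0.6244°
d = R·c = 6356.8 × 0.010898 = 69.3 km

69.3 km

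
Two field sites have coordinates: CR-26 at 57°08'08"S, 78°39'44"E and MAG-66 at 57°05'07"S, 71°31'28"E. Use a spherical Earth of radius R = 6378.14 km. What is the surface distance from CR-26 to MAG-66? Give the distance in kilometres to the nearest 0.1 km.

431.3 km

CR-26: φ = -57.13556°, λ = +78.66222°
MAG-66: φ = -57.08528°, λ = +71.52444°
Δφ = 0.0503°,  Δλ = -7.1378°
a = sin²(Δφ/2) + cos φ₁ cos φ₂ sin²(Δλ/2) = 0.001143
c = 2·arcsin(√a) = 0.067623 rad = 3.8745°
d = R·c = 6378.14 × 0.067623 = 431.3 km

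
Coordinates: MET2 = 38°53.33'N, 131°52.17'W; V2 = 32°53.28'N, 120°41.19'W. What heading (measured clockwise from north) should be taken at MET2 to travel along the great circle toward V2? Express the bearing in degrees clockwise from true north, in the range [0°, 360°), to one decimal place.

MET2: φ = +38.88883°, λ = -131.86950°
V2: φ = +32.88800°, λ = -120.68650°
Δλ = 11.1830°
y = sin Δλ · cos φ₂ = 0.162861
x = cos φ₁ sin φ₂ − sin φ₁ cos φ₂ cos Δλ = -0.094533
θ = atan2(y, x) = 120.1331° → 120.1331° (mod 360°)

120.1°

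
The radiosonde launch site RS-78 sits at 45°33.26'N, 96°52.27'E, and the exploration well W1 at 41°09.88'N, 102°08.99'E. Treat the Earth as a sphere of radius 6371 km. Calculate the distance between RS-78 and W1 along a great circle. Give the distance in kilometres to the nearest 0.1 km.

RS-78: φ = +45.55433°, λ = +96.87117°
W1: φ = +41.16467°, λ = +102.14983°
Δφ = -4.3897°,  Δλ = 5.2787°
a = sin²(Δφ/2) + cos φ₁ cos φ₂ sin²(Δλ/2) = 0.002585
c = 2·arcsin(√a) = 0.101720 rad = 5.8281°
d = R·c = 6371 × 0.101720 = 648.1 km

648.1 km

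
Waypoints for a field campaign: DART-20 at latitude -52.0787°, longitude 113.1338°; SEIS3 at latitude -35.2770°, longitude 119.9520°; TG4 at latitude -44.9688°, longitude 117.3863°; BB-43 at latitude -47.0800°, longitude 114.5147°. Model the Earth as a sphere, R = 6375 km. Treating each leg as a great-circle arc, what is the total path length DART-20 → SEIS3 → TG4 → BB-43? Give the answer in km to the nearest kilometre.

3369 km

DART-20→SEIS3: c = 0.305281 rad, d = 1946.16 km
SEIS3→TG4: c = 0.172559 rad, d = 1100.06 km
TG4→BB-43: c = 0.050676 rad, d = 323.06 km
Total = 1946.16 + 1100.06 + 323.06 = 3369.29 km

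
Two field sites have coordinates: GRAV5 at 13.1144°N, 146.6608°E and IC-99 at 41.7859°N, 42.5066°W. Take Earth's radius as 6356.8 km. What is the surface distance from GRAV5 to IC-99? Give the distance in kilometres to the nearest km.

Δφ = 28.6715°,  Δλ = 170.8326°
a = sin²(Δφ/2) + cos φ₁ cos φ₂ sin²(Δλ/2) = 0.782863
c = 2·arcsin(√a) = 2.172109 rad = 124.4527°
d = R·c = 6356.8 × 2.172109 = 13807.7 km

13808 km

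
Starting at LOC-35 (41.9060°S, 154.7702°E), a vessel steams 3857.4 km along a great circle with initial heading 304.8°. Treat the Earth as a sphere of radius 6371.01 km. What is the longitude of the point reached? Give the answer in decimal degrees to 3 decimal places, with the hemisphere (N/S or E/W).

125.355°E

δ = d/R = 3857.4/6371.01 = 0.605461 rad
φ₂ = arcsin(sin φ₁ cos δ + cos φ₁ sin δ cos θ)
   = arcsin(-0.66791·0.82224 + 0.74424·0.56914·0.57071) = -17.90504°
λ₂ = λ₁ + atan2(sin θ sin δ cos φ₁, cos δ − sin φ₁ sin φ₂) = 125.35485°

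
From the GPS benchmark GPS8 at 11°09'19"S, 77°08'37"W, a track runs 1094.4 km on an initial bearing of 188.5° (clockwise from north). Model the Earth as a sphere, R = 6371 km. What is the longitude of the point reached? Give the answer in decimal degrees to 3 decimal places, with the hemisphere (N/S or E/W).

GPS8: φ = -11.15528°, λ = -77.14361°
δ = d/R = 1094.4/6371 = 0.171778 rad
φ₂ = arcsin(sin φ₁ cos δ + cos φ₁ sin δ cos θ)
   = arcsin(-0.19347·0.98528 + 0.98111·0.17093·-0.98902) = -20.88444°
λ₂ = λ₁ + atan2(sin θ sin δ cos φ₁, cos δ − sin φ₁ sin φ₂) = -78.69322°

78.693°W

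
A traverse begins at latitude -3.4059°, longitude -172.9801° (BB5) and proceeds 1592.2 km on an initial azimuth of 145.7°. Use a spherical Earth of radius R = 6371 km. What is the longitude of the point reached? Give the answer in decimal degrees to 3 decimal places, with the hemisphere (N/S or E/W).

164.678°W

δ = d/R = 1592.2/6371 = 0.249914 rad
φ₂ = arcsin(sin φ₁ cos δ + cos φ₁ sin δ cos θ)
   = arcsin(-0.05941·0.96893 + 0.99823·0.24732·-0.82610) = -15.15989°
λ₂ = λ₁ + atan2(sin θ sin δ cos φ₁, cos δ − sin φ₁ sin φ₂) = -164.67777°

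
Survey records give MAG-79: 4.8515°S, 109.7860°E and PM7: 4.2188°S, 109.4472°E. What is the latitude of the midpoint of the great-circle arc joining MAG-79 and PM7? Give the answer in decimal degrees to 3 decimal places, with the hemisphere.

4.535°S

Bx = cos φ₂ cos Δλ = 0.997273,  By = cos φ₂ sin Δλ = -0.005897
φₘ = atan2(sin φ₁ + sin φ₂, √((cos φ₁ + Bx)² + By²)) = -4.53517°
λₘ = λ₁ + atan2(By, cos φ₁ + Bx) = 109.61653°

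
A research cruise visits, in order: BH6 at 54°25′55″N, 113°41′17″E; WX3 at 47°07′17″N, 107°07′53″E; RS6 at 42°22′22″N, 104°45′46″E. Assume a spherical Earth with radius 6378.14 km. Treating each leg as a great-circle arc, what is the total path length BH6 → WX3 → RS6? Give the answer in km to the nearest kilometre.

BH6: φ = +54.43194°, λ = +113.68806°
WX3: φ = +47.12139°, λ = +107.13139°
RS6: φ = +42.37278°, λ = +104.76278°
BH6→WX3: c = 0.146540 rad, d = 934.65 km
WX3→RS6: c = 0.087914 rad, d = 560.73 km
Total = 934.65 + 560.73 = 1495.38 km

1495 km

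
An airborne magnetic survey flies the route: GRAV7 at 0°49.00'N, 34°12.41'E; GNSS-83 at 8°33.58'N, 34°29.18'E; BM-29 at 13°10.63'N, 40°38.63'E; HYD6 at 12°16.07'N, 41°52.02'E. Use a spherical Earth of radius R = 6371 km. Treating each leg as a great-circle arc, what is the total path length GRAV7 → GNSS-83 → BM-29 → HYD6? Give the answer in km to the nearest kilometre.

GRAV7: φ = +0.81667°, λ = +34.20683°
GNSS-83: φ = +8.55967°, λ = +34.48633°
BM-29: φ = +13.17717°, λ = +40.64383°
HYD6: φ = +12.26783°, λ = +41.86700°
GRAV7→GNSS-83: c = 0.135228 rad, d = 861.54 km
GNSS-83→BM-29: c = 0.132765 rad, d = 845.85 km
BM-29→HYD6: c = 0.026182 rad, d = 166.81 km
Total = 861.54 + 845.85 + 166.81 = 1874.19 km

1874 km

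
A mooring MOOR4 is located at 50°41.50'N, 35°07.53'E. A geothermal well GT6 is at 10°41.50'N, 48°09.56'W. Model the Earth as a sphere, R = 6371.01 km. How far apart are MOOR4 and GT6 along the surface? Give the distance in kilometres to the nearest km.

8618 km

MOOR4: φ = +50.69167°, λ = +35.12550°
GT6: φ = +10.69167°, λ = -48.15933°
Δφ = -40.0000°,  Δλ = -83.2848°
a = sin²(Δφ/2) + cos φ₁ cos φ₂ sin²(Δλ/2) = 0.391830
c = 2·arcsin(√a) = 1.352733 rad = 77.5059°
d = R·c = 6371.01 × 1.352733 = 8618.3 km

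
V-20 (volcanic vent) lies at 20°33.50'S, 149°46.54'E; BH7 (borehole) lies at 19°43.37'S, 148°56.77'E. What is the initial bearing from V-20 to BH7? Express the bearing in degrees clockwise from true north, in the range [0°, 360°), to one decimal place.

316.9°

V-20: φ = -20.55833°, λ = +149.77567°
BH7: φ = -19.72283°, λ = +148.94617°
Δλ = -0.8295°
y = sin Δλ · cos φ₂ = -0.013628
x = cos φ₁ sin φ₂ − sin φ₁ cos φ₂ cos Δλ = 0.014547
θ = atan2(y, x) = -43.1311° → 316.8689° (mod 360°)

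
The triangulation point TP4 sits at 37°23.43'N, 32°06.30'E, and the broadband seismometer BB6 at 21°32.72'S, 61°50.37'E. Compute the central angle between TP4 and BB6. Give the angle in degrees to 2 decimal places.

65.25°

TP4: φ = +37.39050°, λ = +32.10500°
BB6: φ = -21.54533°, λ = +61.83950°
Δφ = -58.9358°,  Δλ = 29.7345°
a = sin²(Δφ/2) + cos φ₁ cos φ₂ sin²(Δλ/2) = 0.290652
c = 2·arcsin(√a) = 1.138788 rad = 65.2477°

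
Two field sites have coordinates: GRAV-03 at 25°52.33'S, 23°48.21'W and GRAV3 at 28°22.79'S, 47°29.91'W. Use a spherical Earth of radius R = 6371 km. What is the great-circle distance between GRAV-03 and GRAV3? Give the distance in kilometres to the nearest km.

GRAV-03: φ = -25.87217°, λ = -23.80350°
GRAV3: φ = -28.37983°, λ = -47.49850°
Δφ = -2.5077°,  Δλ = -23.6950°
a = sin²(Δφ/2) + cos φ₁ cos φ₂ sin²(Δλ/2) = 0.033847
c = 2·arcsin(√a) = 0.370059 rad = 21.2028°
d = R·c = 6371 × 0.370059 = 2357.6 km

2358 km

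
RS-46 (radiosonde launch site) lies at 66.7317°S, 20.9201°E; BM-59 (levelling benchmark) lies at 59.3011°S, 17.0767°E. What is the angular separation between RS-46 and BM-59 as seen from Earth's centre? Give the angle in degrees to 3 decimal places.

Δφ = 7.4306°,  Δλ = -3.8434°
a = sin²(Δφ/2) + cos φ₁ cos φ₂ sin²(Δλ/2) = 0.004426
c = 2·arcsin(√a) = 0.133150 rad = 7.6289°

7.629°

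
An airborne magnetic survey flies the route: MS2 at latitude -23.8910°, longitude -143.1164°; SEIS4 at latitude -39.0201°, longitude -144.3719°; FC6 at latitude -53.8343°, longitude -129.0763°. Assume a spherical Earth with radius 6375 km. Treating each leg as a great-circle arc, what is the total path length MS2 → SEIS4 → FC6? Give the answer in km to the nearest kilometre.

MS2→SEIS4: c = 0.264705 rad, d = 1687.50 km
SEIS4→FC6: c = 0.315892 rad, d = 2013.81 km
Total = 1687.50 + 2013.81 = 3701.31 km

3701 km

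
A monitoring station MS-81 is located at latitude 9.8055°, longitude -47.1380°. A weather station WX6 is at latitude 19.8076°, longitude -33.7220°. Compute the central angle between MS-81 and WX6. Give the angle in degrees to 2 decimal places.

Δφ = 10.0021°,  Δλ = 13.4160°
a = sin²(Δφ/2) + cos φ₁ cos φ₂ sin²(Δλ/2) = 0.020249
c = 2·arcsin(√a) = 0.285567 rad = 16.3618°

16.36°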